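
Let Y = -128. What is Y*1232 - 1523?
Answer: -159219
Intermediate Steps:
Y*1232 - 1523 = -128*1232 - 1523 = -157696 - 1523 = -159219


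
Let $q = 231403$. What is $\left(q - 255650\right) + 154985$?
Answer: $130738$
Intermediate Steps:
$\left(q - 255650\right) + 154985 = \left(231403 - 255650\right) + 154985 = -24247 + 154985 = 130738$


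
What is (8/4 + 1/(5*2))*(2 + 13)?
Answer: 63/2 ≈ 31.500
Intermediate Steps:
(8/4 + 1/(5*2))*(2 + 13) = (8*(¼) + (⅕)*(½))*15 = (2 + ⅒)*15 = (21/10)*15 = 63/2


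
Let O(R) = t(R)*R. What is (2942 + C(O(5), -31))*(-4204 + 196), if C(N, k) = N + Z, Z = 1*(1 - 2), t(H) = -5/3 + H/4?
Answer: -11779178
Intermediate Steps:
t(H) = -5/3 + H/4 (t(H) = -5*⅓ + H*(¼) = -5/3 + H/4)
O(R) = R*(-5/3 + R/4) (O(R) = (-5/3 + R/4)*R = R*(-5/3 + R/4))
Z = -1 (Z = 1*(-1) = -1)
C(N, k) = -1 + N (C(N, k) = N - 1 = -1 + N)
(2942 + C(O(5), -31))*(-4204 + 196) = (2942 + (-1 + (1/12)*5*(-20 + 3*5)))*(-4204 + 196) = (2942 + (-1 + (1/12)*5*(-20 + 15)))*(-4008) = (2942 + (-1 + (1/12)*5*(-5)))*(-4008) = (2942 + (-1 - 25/12))*(-4008) = (2942 - 37/12)*(-4008) = (35267/12)*(-4008) = -11779178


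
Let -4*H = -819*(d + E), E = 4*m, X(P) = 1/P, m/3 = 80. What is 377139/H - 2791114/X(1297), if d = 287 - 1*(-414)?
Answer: -234504829154546/64779 ≈ -3.6201e+9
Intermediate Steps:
m = 240 (m = 3*80 = 240)
d = 701 (d = 287 + 414 = 701)
E = 960 (E = 4*240 = 960)
H = 1360359/4 (H = -(-819)*(701 + 960)/4 = -(-819)*1661/4 = -¼*(-1360359) = 1360359/4 ≈ 3.4009e+5)
377139/H - 2791114/X(1297) = 377139/(1360359/4) - 2791114/(1/1297) = 377139*(4/1360359) - 2791114/1/1297 = 71836/64779 - 2791114*1297 = 71836/64779 - 3620074858 = -234504829154546/64779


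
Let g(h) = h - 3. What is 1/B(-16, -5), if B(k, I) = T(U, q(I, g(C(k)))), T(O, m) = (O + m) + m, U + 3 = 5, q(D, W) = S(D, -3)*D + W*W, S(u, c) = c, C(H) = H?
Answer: 1/754 ≈ 0.0013263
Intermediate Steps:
g(h) = -3 + h
q(D, W) = W² - 3*D (q(D, W) = -3*D + W*W = -3*D + W² = W² - 3*D)
U = 2 (U = -3 + 5 = 2)
T(O, m) = O + 2*m
B(k, I) = 2 - 6*I + 2*(-3 + k)² (B(k, I) = 2 + 2*((-3 + k)² - 3*I) = 2 + (-6*I + 2*(-3 + k)²) = 2 - 6*I + 2*(-3 + k)²)
1/B(-16, -5) = 1/(2 - 6*(-5) + 2*(-3 - 16)²) = 1/(2 + 30 + 2*(-19)²) = 1/(2 + 30 + 2*361) = 1/(2 + 30 + 722) = 1/754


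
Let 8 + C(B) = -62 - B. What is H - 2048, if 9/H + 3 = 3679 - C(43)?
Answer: -862207/421 ≈ -2048.0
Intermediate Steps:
C(B) = -70 - B (C(B) = -8 + (-62 - B) = -70 - B)
H = 1/421 (H = 9/(-3 + (3679 - (-70 - 1*43))) = 9/(-3 + (3679 - (-70 - 43))) = 9/(-3 + (3679 - 1*(-113))) = 9/(-3 + (3679 + 113)) = 9/(-3 + 3792) = 9/3789 = 9*(1/3789) = 1/421 ≈ 0.0023753)
H - 2048 = 1/421 - 2048 = -862207/421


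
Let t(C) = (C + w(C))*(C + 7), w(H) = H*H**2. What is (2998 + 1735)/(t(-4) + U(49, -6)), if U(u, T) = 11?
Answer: -4733/193 ≈ -24.523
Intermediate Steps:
w(H) = H**3
t(C) = (7 + C)*(C + C**3) (t(C) = (C + C**3)*(C + 7) = (C + C**3)*(7 + C) = (7 + C)*(C + C**3))
(2998 + 1735)/(t(-4) + U(49, -6)) = (2998 + 1735)/(-4*(7 - 4 + (-4)**3 + 7*(-4)**2) + 11) = 4733/(-4*(7 - 4 - 64 + 7*16) + 11) = 4733/(-4*(7 - 4 - 64 + 112) + 11) = 4733/(-4*51 + 11) = 4733/(-204 + 11) = 4733/(-193) = 4733*(-1/193) = -4733/193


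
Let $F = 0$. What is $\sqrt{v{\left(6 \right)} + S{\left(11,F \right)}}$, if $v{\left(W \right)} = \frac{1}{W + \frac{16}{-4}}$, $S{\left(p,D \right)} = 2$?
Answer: $\frac{\sqrt{10}}{2} \approx 1.5811$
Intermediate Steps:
$v{\left(W \right)} = \frac{1}{-4 + W}$ ($v{\left(W \right)} = \frac{1}{W + 16 \left(- \frac{1}{4}\right)} = \frac{1}{W - 4} = \frac{1}{-4 + W}$)
$\sqrt{v{\left(6 \right)} + S{\left(11,F \right)}} = \sqrt{\frac{1}{-4 + 6} + 2} = \sqrt{\frac{1}{2} + 2} = \sqrt{\frac{5}{2}} = \frac{\sqrt{10}}{2}$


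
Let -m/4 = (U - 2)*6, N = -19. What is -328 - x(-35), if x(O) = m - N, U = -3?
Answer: -467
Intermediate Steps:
m = 120 (m = -4*(-3 - 2)*6 = -(-20)*6 = -4*(-30) = 120)
x(O) = 139 (x(O) = 120 - 1*(-19) = 120 + 19 = 139)
-328 - x(-35) = -328 - 1*139 = -328 - 139 = -467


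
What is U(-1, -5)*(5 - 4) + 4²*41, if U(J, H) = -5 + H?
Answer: 646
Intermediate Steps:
U(-1, -5)*(5 - 4) + 4²*41 = (-5 - 5)*(5 - 4) + 4²*41 = -10*1 + 16*41 = -10 + 656 = 646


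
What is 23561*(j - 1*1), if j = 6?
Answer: 117805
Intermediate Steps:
23561*(j - 1*1) = 23561*(6 - 1*1) = 23561*(6 - 1) = 23561*5 = 117805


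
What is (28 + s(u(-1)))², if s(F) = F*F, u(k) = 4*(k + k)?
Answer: 8464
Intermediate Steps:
u(k) = 8*k (u(k) = 4*(2*k) = 8*k)
s(F) = F²
(28 + s(u(-1)))² = (28 + (8*(-1))²)² = (28 + (-8)²)² = (28 + 64)² = 92² = 8464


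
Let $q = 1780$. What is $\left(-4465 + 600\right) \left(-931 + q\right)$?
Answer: $-3281385$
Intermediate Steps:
$\left(-4465 + 600\right) \left(-931 + q\right) = \left(-4465 + 600\right) \left(-931 + 1780\right) = \left(-3865\right) 849 = -3281385$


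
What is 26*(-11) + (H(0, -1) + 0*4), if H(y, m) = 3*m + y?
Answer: -289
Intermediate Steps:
H(y, m) = y + 3*m
26*(-11) + (H(0, -1) + 0*4) = 26*(-11) + ((0 + 3*(-1)) + 0*4) = -286 + ((0 - 3) + 0) = -286 + (-3 + 0) = -286 - 3 = -289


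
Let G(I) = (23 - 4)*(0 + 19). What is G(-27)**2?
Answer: 130321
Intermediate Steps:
G(I) = 361 (G(I) = 19*19 = 361)
G(-27)**2 = 361**2 = 130321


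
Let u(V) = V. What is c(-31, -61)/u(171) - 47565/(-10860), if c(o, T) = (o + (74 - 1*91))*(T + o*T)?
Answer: -7005991/13756 ≈ -509.30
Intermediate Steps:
c(o, T) = (-17 + o)*(T + T*o) (c(o, T) = (o + (74 - 91))*(T + T*o) = (o - 17)*(T + T*o) = (-17 + o)*(T + T*o))
c(-31, -61)/u(171) - 47565/(-10860) = -61*(-17 + (-31)² - 16*(-31))/171 - 47565/(-10860) = -61*(-17 + 961 + 496)*(1/171) - 47565*(-1/10860) = -61*1440*(1/171) + 3171/724 = -87840*1/171 + 3171/724 = -9760/19 + 3171/724 = -7005991/13756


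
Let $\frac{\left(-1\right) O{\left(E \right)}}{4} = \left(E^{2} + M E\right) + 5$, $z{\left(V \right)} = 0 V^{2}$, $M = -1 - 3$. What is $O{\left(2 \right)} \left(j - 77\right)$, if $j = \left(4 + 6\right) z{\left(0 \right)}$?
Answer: $308$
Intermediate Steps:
$M = -4$
$z{\left(V \right)} = 0$
$O{\left(E \right)} = -20 - 4 E^{2} + 16 E$ ($O{\left(E \right)} = - 4 \left(\left(E^{2} - 4 E\right) + 5\right) = - 4 \left(5 + E^{2} - 4 E\right) = -20 - 4 E^{2} + 16 E$)
$j = 0$ ($j = \left(4 + 6\right) 0 = 10 \cdot 0 = 0$)
$O{\left(2 \right)} \left(j - 77\right) = \left(-20 - 4 \cdot 2^{2} + 16 \cdot 2\right) \left(0 - 77\right) = \left(-20 - 16 + 32\right) \left(-77\right) = \left(-4\right) \left(-77\right) = 308$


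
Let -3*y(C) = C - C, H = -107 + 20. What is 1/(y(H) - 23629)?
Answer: -1/23629 ≈ -4.2321e-5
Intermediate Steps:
H = -87
y(C) = 0 (y(C) = -(C - C)/3 = -1/3*0 = 0)
1/(y(H) - 23629) = 1/(0 - 23629) = 1/(-23629) = -1/23629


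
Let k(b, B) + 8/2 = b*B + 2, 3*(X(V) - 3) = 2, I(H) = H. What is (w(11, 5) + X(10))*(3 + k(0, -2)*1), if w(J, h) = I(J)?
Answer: 44/3 ≈ 14.667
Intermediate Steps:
w(J, h) = J
X(V) = 11/3 (X(V) = 3 + (⅓)*2 = 3 + ⅔ = 11/3)
k(b, B) = -2 + B*b (k(b, B) = -4 + (b*B + 2) = -4 + (B*b + 2) = -4 + (2 + B*b) = -2 + B*b)
(w(11, 5) + X(10))*(3 + k(0, -2)*1) = (11 + 11/3)*(3 + (-2 - 2*0)*1) = 44*(3 + (-2 + 0)*1)/3 = 44*(3 - 2*1)/3 = 44*(3 - 2)/3 = (44/3)*1 = 44/3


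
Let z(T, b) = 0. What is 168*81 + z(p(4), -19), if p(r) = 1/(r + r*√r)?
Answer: 13608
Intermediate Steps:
p(r) = 1/(r + r^(3/2))
168*81 + z(p(4), -19) = 168*81 + 0 = 13608 + 0 = 13608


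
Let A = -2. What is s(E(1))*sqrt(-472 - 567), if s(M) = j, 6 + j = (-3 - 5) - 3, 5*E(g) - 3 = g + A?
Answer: -17*I*sqrt(1039) ≈ -547.97*I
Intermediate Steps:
E(g) = 1/5 + g/5 (E(g) = 3/5 + (g - 2)/5 = 3/5 + (-2 + g)/5 = 3/5 + (-2/5 + g/5) = 1/5 + g/5)
j = -17 (j = -6 + ((-3 - 5) - 3) = -6 + (-8 - 3) = -6 - 11 = -17)
s(M) = -17
s(E(1))*sqrt(-472 - 567) = -17*sqrt(-472 - 567) = -17*I*sqrt(1039)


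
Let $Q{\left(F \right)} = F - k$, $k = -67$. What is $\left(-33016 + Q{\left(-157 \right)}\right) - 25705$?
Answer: $-58811$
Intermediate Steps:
$Q{\left(F \right)} = 67 + F$ ($Q{\left(F \right)} = F - -67 = F + 67 = 67 + F$)
$\left(-33016 + Q{\left(-157 \right)}\right) - 25705 = \left(-33016 + \left(67 - 157\right)\right) - 25705 = \left(-33016 - 90\right) - 25705 = -33106 - 25705 = -58811$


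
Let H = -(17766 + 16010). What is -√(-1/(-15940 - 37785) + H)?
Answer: -I*√3899608922251/10745 ≈ -183.78*I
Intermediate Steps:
H = -33776 (H = -1*33776 = -33776)
-√(-1/(-15940 - 37785) + H) = -√(-1/(-15940 - 37785) - 33776) = -√(-1/(-53725) - 33776) = -√(-1*(-1/53725) - 33776) = -√(1/53725 - 33776) = -√(-1814615599/53725) = -I*√3899608922251/10745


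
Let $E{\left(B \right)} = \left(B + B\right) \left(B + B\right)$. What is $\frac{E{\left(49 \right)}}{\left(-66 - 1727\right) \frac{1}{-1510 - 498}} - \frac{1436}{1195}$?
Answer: $\frac{23042799492}{2142635} \approx 10754.0$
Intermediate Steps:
$E{\left(B \right)} = 4 B^{2}$ ($E{\left(B \right)} = 2 B 2 B = 4 B^{2}$)
$\frac{E{\left(49 \right)}}{\left(-66 - 1727\right) \frac{1}{-1510 - 498}} - \frac{1436}{1195} = \frac{4 \cdot 49^{2}}{\left(-66 - 1727\right) \frac{1}{-1510 - 498}} - \frac{1436}{1195} = \frac{4 \cdot 2401}{\left(-1793\right) \frac{1}{-2008}} - \frac{1436}{1195} = \frac{9604}{\left(-1793\right) \left(- \frac{1}{2008}\right)} - \frac{1436}{1195} = \frac{9604}{\frac{1793}{2008}} - \frac{1436}{1195} = 9604 \cdot \frac{2008}{1793} - \frac{1436}{1195} = \frac{19284832}{1793} - \frac{1436}{1195} = \frac{23042799492}{2142635}$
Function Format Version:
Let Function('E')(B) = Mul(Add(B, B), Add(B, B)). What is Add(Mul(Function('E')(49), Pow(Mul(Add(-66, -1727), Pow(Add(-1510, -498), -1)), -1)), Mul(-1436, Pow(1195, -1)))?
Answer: Rational(23042799492, 2142635) ≈ 10754.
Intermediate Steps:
Function('E')(B) = Mul(4, Pow(B, 2)) (Function('E')(B) = Mul(Mul(2, B), Mul(2, B)) = Mul(4, Pow(B, 2)))
Add(Mul(Function('E')(49), Pow(Mul(Add(-66, -1727), Pow(Add(-1510, -498), -1)), -1)), Mul(-1436, Pow(1195, -1))) = Add(Mul(Mul(4, Pow(49, 2)), Pow(Mul(Add(-66, -1727), Pow(Add(-1510, -498), -1)), -1)), Mul(-1436, Pow(1195, -1))) = Add(Mul(Mul(4, 2401), Pow(Mul(-1793, Pow(-2008, -1)), -1)), Mul(-1436, Rational(1, 1195))) = Add(Mul(9604, Pow(Mul(-1793, Rational(-1, 2008)), -1)), Rational(-1436, 1195)) = Add(Mul(9604, Pow(Rational(1793, 2008), -1)), Rational(-1436, 1195)) = Add(Mul(9604, Rational(2008, 1793)), Rational(-1436, 1195)) = Add(Rational(19284832, 1793), Rational(-1436, 1195)) = Rational(23042799492, 2142635)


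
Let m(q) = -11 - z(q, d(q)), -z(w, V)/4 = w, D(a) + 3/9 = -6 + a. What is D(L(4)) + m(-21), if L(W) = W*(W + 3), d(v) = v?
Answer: -220/3 ≈ -73.333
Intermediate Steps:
L(W) = W*(3 + W)
D(a) = -19/3 + a (D(a) = -1/3 + (-6 + a) = -19/3 + a)
z(w, V) = -4*w
m(q) = -11 + 4*q (m(q) = -11 - (-4)*q = -11 + 4*q)
D(L(4)) + m(-21) = (-19/3 + 4*(3 + 4)) + (-11 + 4*(-21)) = (-19/3 + 4*7) + (-11 - 84) = (-19/3 + 28) - 95 = 65/3 - 95 = -220/3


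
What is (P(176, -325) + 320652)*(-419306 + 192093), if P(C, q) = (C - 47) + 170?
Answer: -72924239563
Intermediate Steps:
P(C, q) = 123 + C (P(C, q) = (-47 + C) + 170 = 123 + C)
(P(176, -325) + 320652)*(-419306 + 192093) = ((123 + 176) + 320652)*(-419306 + 192093) = (299 + 320652)*(-227213) = 320951*(-227213) = -72924239563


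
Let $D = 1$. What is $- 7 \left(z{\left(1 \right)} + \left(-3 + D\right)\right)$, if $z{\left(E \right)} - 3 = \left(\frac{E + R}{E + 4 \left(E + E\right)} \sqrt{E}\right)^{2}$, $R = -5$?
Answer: $- \frac{679}{81} \approx -8.3827$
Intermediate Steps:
$z{\left(E \right)} = 3 + \frac{\left(-5 + E\right)^{2}}{81 E}$ ($z{\left(E \right)} = 3 + \left(\frac{E - 5}{E + 4 \left(E + E\right)} \sqrt{E}\right)^{2} = 3 + \left(\frac{-5 + E}{E + 4 \cdot 2 E} \sqrt{E}\right)^{2} = 3 + \left(\frac{-5 + E}{E + 8 E} \sqrt{E}\right)^{2} = 3 + \left(\frac{-5 + E}{9 E} \sqrt{E}\right)^{2} = 3 + \left(\frac{-5 + E}{9 \sqrt{E}}\right)^{2} = 3 + \frac{\left(-5 + E\right)^{2}}{81 E}$)
$- 7 \left(z{\left(1 \right)} + \left(-3 + D\right)\right) = - 7 \left(\left(3 + \frac{\left(-5 + 1\right)^{2}}{81 \cdot 1}\right) + \left(-3 + 1\right)\right) = - 7 \left(\left(3 + \frac{1}{81} \cdot 1 \left(-4\right)^{2}\right) - 2\right) = - 7 \left(\left(3 + \frac{1}{81} \cdot 1 \cdot 16\right) - 2\right) = - 7 \left(\left(3 + \frac{16}{81}\right) - 2\right) = - 7 \left(\frac{259}{81} - 2\right) = \left(-7\right) \frac{97}{81} = - \frac{679}{81}$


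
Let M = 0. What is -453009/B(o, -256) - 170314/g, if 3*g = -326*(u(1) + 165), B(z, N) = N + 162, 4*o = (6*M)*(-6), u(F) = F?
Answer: 3070382949/635863 ≈ 4828.7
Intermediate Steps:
o = 0 (o = ((6*0)*(-6))/4 = (0*(-6))/4 = (¼)*0 = 0)
B(z, N) = 162 + N
g = -54116/3 (g = (-326*(1 + 165))/3 = (-326*166)/3 = (⅓)*(-54116) = -54116/3 ≈ -18039.)
-453009/B(o, -256) - 170314/g = -453009/(162 - 256) - 170314/(-54116/3) = -453009/(-94) - 170314*(-3/54116) = -453009*(-1/94) + 255471/27058 = 453009/94 + 255471/27058 = 3070382949/635863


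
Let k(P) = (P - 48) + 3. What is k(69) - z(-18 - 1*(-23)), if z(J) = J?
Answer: 19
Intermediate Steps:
k(P) = -45 + P (k(P) = (-48 + P) + 3 = -45 + P)
k(69) - z(-18 - 1*(-23)) = (-45 + 69) - (-18 - 1*(-23)) = 24 - (-18 + 23) = 24 - 1*5 = 24 - 5 = 19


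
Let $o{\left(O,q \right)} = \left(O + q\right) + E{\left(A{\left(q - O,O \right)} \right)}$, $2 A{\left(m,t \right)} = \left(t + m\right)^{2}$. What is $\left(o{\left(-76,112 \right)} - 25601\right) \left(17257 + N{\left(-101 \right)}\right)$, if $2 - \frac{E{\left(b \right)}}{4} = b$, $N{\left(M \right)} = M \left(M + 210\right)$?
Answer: $-316429960$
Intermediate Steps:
$A{\left(m,t \right)} = \frac{\left(m + t\right)^{2}}{2}$ ($A{\left(m,t \right)} = \frac{\left(t + m\right)^{2}}{2} = \frac{\left(m + t\right)^{2}}{2}$)
$N{\left(M \right)} = M \left(210 + M\right)$
$E{\left(b \right)} = 8 - 4 b$
$o{\left(O,q \right)} = 8 + O + q - 2 q^{2}$ ($o{\left(O,q \right)} = \left(O + q\right) - \left(-8 + 4 \frac{\left(\left(q - O\right) + O\right)^{2}}{2}\right) = \left(O + q\right) - \left(-8 + 4 \frac{q^{2}}{2}\right) = \left(O + q\right) - \left(-8 + 2 q^{2}\right) = 8 + O + q - 2 q^{2}$)
$\left(o{\left(-76,112 \right)} - 25601\right) \left(17257 + N{\left(-101 \right)}\right) = \left(\left(8 - 76 + 112 - 2 \cdot 112^{2}\right) - 25601\right) \left(17257 - 101 \left(210 - 101\right)\right) = \left(\left(8 - 76 + 112 - 25088\right) - 25601\right) \left(17257 - 11009\right) = \left(-25044 - 25601\right) 6248 = \left(-50645\right) 6248 = -316429960$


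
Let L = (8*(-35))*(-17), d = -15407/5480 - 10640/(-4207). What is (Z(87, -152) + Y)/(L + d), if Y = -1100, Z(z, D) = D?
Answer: -4123436960/15676034793 ≈ -0.26304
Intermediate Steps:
d = -930007/3293480 (d = -15407*1/5480 - 10640*(-1/4207) = -15407/5480 + 1520/601 = -930007/3293480 ≈ -0.28238)
L = 4760 (L = -280*(-17) = 4760)
(Z(87, -152) + Y)/(L + d) = (-152 - 1100)/(4760 - 930007/3293480) = -1252/15676034793/3293480 = -1252*3293480/15676034793 = -4123436960/15676034793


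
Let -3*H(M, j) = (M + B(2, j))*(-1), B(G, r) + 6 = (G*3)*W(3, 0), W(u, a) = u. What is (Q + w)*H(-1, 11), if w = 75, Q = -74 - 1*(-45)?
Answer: 506/3 ≈ 168.67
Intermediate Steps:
Q = -29 (Q = -74 + 45 = -29)
B(G, r) = -6 + 9*G (B(G, r) = -6 + (G*3)*3 = -6 + (3*G)*3 = -6 + 9*G)
H(M, j) = 4 + M/3 (H(M, j) = -(M + (-6 + 9*2))*(-1)/3 = -(M + (-6 + 18))*(-1)/3 = -(M + 12)*(-1)/3 = -(12 + M)*(-1)/3 = -(-12 - M)/3 = 4 + M/3)
(Q + w)*H(-1, 11) = (-29 + 75)*(4 + (1/3)*(-1)) = 46*(4 - 1/3) = 46*(11/3) = 506/3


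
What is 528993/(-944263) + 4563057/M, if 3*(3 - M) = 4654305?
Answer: -1709807519989/488319944872 ≈ -3.5014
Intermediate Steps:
M = -1551432 (M = 3 - ⅓*4654305 = 3 - 1551435 = -1551432)
528993/(-944263) + 4563057/M = 528993/(-944263) + 4563057/(-1551432) = 528993*(-1/944263) + 4563057*(-1/1551432) = -528993/944263 - 1521019/517144 = -1709807519989/488319944872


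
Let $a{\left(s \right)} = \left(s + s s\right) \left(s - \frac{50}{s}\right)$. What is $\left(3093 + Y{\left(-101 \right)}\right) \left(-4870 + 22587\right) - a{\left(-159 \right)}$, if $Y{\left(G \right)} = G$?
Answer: $56995762$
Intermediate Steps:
$a{\left(s \right)} = \left(s + s^{2}\right) \left(s - \frac{50}{s}\right)$
$\left(3093 + Y{\left(-101 \right)}\right) \left(-4870 + 22587\right) - a{\left(-159 \right)} = \left(3093 - 101\right) \left(-4870 + 22587\right) - \left(-50 + \left(-159\right)^{2} + \left(-159\right)^{3} - -7950\right) = 2992 \cdot 17717 - \left(-50 + 25281 - 4019679 + 7950\right) = 53009264 - -3986498 = 53009264 + 3986498 = 56995762$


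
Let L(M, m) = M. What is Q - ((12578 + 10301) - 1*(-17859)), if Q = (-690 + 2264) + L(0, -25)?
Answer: -39164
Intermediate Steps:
Q = 1574 (Q = (-690 + 2264) + 0 = 1574 + 0 = 1574)
Q - ((12578 + 10301) - 1*(-17859)) = 1574 - ((12578 + 10301) - 1*(-17859)) = 1574 - (22879 + 17859) = 1574 - 1*40738 = 1574 - 40738 = -39164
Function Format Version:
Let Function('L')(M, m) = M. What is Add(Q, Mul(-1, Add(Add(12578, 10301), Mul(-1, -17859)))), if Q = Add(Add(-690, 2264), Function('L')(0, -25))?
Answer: -39164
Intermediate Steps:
Q = 1574 (Q = Add(Add(-690, 2264), 0) = Add(1574, 0) = 1574)
Add(Q, Mul(-1, Add(Add(12578, 10301), Mul(-1, -17859)))) = Add(1574, Mul(-1, Add(Add(12578, 10301), Mul(-1, -17859)))) = Add(1574, Mul(-1, Add(22879, 17859))) = Add(1574, Mul(-1, 40738)) = Add(1574, -40738) = -39164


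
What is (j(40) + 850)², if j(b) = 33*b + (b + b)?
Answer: 5062500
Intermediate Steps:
j(b) = 35*b (j(b) = 33*b + 2*b = 35*b)
(j(40) + 850)² = (35*40 + 850)² = (1400 + 850)² = 2250² = 5062500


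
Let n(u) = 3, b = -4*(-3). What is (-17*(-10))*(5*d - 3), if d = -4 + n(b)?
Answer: -1360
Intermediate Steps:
b = 12
d = -1 (d = -4 + 3 = -1)
(-17*(-10))*(5*d - 3) = (-17*(-10))*(5*(-1) - 3) = 170*(-5 - 3) = 170*(-8) = -1360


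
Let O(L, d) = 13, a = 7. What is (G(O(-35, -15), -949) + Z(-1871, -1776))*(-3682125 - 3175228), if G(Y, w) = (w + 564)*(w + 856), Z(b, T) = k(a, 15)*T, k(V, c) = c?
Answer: -62847640245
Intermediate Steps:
Z(b, T) = 15*T
G(Y, w) = (564 + w)*(856 + w)
(G(O(-35, -15), -949) + Z(-1871, -1776))*(-3682125 - 3175228) = ((482784 + (-949)**2 + 1420*(-949)) + 15*(-1776))*(-3682125 - 3175228) = ((482784 + 900601 - 1347580) - 26640)*(-6857353) = (35805 - 26640)*(-6857353) = 9165*(-6857353) = -62847640245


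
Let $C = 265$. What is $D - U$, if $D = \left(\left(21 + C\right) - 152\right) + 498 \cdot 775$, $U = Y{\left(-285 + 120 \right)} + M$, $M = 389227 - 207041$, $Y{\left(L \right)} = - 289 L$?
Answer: $156213$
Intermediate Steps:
$M = 182186$ ($M = 389227 - 207041 = 182186$)
$U = 229871$ ($U = - 289 \left(-285 + 120\right) + 182186 = \left(-289\right) \left(-165\right) + 182186 = 47685 + 182186 = 229871$)
$D = 386084$ ($D = \left(\left(21 + 265\right) - 152\right) + 498 \cdot 775 = \left(286 - 152\right) + 385950 = 134 + 385950 = 386084$)
$D - U = 386084 - 229871 = 156213$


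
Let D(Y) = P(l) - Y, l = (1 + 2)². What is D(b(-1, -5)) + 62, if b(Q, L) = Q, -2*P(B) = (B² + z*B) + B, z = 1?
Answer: 27/2 ≈ 13.500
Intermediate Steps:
l = 9 (l = 3² = 9)
P(B) = -B - B²/2 (P(B) = -((B² + 1*B) + B)/2 = -((B² + B) + B)/2 = -((B + B²) + B)/2 = -(B² + 2*B)/2 = -B - B²/2)
D(Y) = -99/2 - Y (D(Y) = -½*9*(2 + 9) - Y = -½*9*11 - Y = -99/2 - Y)
D(b(-1, -5)) + 62 = (-99/2 - 1*(-1)) + 62 = (-99/2 + 1) + 62 = -97/2 + 62 = 27/2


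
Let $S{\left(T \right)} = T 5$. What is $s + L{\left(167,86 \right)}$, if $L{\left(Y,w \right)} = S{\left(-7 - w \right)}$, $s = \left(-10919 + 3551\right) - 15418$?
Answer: $-23251$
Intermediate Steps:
$S{\left(T \right)} = 5 T$
$s = -22786$ ($s = -7368 - 15418 = -22786$)
$L{\left(Y,w \right)} = -35 - 5 w$ ($L{\left(Y,w \right)} = 5 \left(-7 - w\right) = -35 - 5 w$)
$s + L{\left(167,86 \right)} = -22786 - 465 = -23251$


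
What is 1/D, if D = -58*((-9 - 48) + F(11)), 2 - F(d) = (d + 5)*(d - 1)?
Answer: 1/12470 ≈ 8.0192e-5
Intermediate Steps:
F(d) = 2 - (-1 + d)*(5 + d) (F(d) = 2 - (d + 5)*(d - 1) = 2 - (5 + d)*(-1 + d) = 2 - (-1 + d)*(5 + d))
D = 12470 (D = -58*((-9 - 48) + (7 - 1*11² - 4*11)) = -58*(-57 + (7 - 1*121 - 44)) = -58*(-57 + (7 - 121 - 44)) = -58*(-57 - 158) = -58*(-215) = 12470)
1/D = 1/12470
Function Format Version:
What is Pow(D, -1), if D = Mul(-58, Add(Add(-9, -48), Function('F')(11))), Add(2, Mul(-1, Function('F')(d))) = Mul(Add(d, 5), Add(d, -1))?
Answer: Rational(1, 12470) ≈ 8.0192e-5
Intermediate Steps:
Function('F')(d) = Add(2, Mul(-1, Add(-1, d), Add(5, d))) (Function('F')(d) = Add(2, Mul(-1, Mul(Add(d, 5), Add(d, -1)))) = Add(2, Mul(-1, Mul(Add(5, d), Add(-1, d)))) = Add(2, Mul(-1, Mul(Add(-1, d), Add(5, d)))) = Add(2, Mul(-1, Add(-1, d), Add(5, d))))
D = 12470 (D = Mul(-58, Add(Add(-9, -48), Add(7, Mul(-1, Pow(11, 2)), Mul(-4, 11)))) = Mul(-58, Add(-57, Add(7, Mul(-1, 121), -44))) = Mul(-58, Add(-57, Add(7, -121, -44))) = Mul(-58, Add(-57, -158)) = Mul(-58, -215) = 12470)
Pow(D, -1) = Pow(12470, -1) = Rational(1, 12470)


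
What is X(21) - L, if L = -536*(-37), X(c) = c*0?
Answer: -19832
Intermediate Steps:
X(c) = 0
L = 19832
X(21) - L = 0 - 1*19832 = 0 - 19832 = -19832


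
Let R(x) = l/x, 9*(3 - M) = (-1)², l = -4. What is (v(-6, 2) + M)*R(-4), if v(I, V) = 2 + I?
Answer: -10/9 ≈ -1.1111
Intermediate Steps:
M = 26/9 (M = 3 - ⅑*(-1)² = 3 - ⅑*1 = 3 - ⅑ = 26/9 ≈ 2.8889)
R(x) = -4/x
(v(-6, 2) + M)*R(-4) = ((2 - 6) + 26/9)*(-4/(-4)) = (-4 + 26/9)*(-4*(-¼)) = -10/9*1 = -10/9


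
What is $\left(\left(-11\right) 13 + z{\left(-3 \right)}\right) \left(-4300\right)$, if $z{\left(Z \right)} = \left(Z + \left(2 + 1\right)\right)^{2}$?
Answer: $614900$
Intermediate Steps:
$z{\left(Z \right)} = \left(3 + Z\right)^{2}$ ($z{\left(Z \right)} = \left(Z + 3\right)^{2} = \left(3 + Z\right)^{2}$)
$\left(\left(-11\right) 13 + z{\left(-3 \right)}\right) \left(-4300\right) = \left(\left(-11\right) 13 + \left(3 - 3\right)^{2}\right) \left(-4300\right) = \left(-143 + 0^{2}\right) \left(-4300\right) = \left(-143 + 0\right) \left(-4300\right) = \left(-143\right) \left(-4300\right) = 614900$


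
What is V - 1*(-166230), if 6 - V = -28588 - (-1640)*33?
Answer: 140704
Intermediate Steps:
V = -25526 (V = 6 - (-28588 - (-1640)*33) = 6 - (-28588 - 1*(-54120)) = 6 - (-28588 + 54120) = 6 - 1*25532 = 6 - 25532 = -25526)
V - 1*(-166230) = -25526 - 1*(-166230) = -25526 + 166230 = 140704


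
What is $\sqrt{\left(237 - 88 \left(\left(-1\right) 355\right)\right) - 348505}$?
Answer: $2 i \sqrt{79257} \approx 563.05 i$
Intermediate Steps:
$\sqrt{\left(237 - 88 \left(\left(-1\right) 355\right)\right) - 348505} = \sqrt{\left(237 - -31240\right) - 348505} = \sqrt{\left(237 + 31240\right) - 348505} = \sqrt{31477 - 348505} = \sqrt{-317028} = 2 i \sqrt{79257}$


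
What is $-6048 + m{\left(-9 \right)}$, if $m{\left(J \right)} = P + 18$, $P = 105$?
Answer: $-5925$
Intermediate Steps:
$m{\left(J \right)} = 123$ ($m{\left(J \right)} = 105 + 18 = 123$)
$-6048 + m{\left(-9 \right)} = -6048 + 123 = -5925$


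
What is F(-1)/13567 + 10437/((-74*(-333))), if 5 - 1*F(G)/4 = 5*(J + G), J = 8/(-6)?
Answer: 15915731/37146446 ≈ 0.42846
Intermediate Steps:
J = -4/3 (J = 8*(-⅙) = -4/3 ≈ -1.3333)
F(G) = 140/3 - 20*G (F(G) = 20 - 20*(-4/3 + G) = 20 - 4*(-20/3 + 5*G) = 20 + (80/3 - 20*G) = 140/3 - 20*G)
F(-1)/13567 + 10437/((-74*(-333))) = (140/3 - 20*(-1))/13567 + 10437/((-74*(-333))) = (140/3 + 20)*(1/13567) + 10437/24642 = (200/3)*(1/13567) + 10437*(1/24642) = 200/40701 + 3479/8214 = 15915731/37146446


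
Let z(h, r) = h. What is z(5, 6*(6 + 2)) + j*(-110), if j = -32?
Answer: 3525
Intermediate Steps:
z(5, 6*(6 + 2)) + j*(-110) = 5 - 32*(-110) = 5 + 3520 = 3525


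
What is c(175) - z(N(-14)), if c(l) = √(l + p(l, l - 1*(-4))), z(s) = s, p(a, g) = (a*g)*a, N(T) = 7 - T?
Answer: -21 + 5*√219282 ≈ 2320.4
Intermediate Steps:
p(a, g) = g*a²
c(l) = √(l + l²*(4 + l)) (c(l) = √(l + (l - 1*(-4))*l²) = √(l + (l + 4)*l²) = √(l + (4 + l)*l²) = √(l + l²*(4 + l)))
c(175) - z(N(-14)) = √(175*(1 + 175*(4 + 175))) - (7 - 1*(-14)) = √(175*(1 + 175*179)) - (7 + 14) = √(175*(1 + 31325)) - 1*21 = √(175*31326) - 21 = √5482050 - 21 = 5*√219282 - 21 = -21 + 5*√219282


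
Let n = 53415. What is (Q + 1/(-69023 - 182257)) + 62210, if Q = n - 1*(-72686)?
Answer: 47318788079/251280 ≈ 1.8831e+5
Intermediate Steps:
Q = 126101 (Q = 53415 - 1*(-72686) = 53415 + 72686 = 126101)
(Q + 1/(-69023 - 182257)) + 62210 = (126101 + 1/(-69023 - 182257)) + 62210 = (126101 + 1/(-251280)) + 62210 = (126101 - 1/251280) + 62210 = 31686659279/251280 + 62210 = 47318788079/251280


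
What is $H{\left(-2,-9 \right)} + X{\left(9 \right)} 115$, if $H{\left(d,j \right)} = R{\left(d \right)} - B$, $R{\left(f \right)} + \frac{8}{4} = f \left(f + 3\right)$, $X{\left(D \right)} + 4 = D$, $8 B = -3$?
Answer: $\frac{4571}{8} \approx 571.38$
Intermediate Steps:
$B = - \frac{3}{8}$ ($B = \frac{1}{8} \left(-3\right) = - \frac{3}{8} \approx -0.375$)
$X{\left(D \right)} = -4 + D$
$R{\left(f \right)} = -2 + f \left(3 + f\right)$ ($R{\left(f \right)} = -2 + f \left(f + 3\right) = -2 + f \left(3 + f\right)$)
$H{\left(d,j \right)} = - \frac{13}{8} + d^{2} + 3 d$ ($H{\left(d,j \right)} = \left(-2 + d^{2} + 3 d\right) - - \frac{3}{8} = \left(-2 + d^{2} + 3 d\right) + \frac{3}{8} = - \frac{13}{8} + d^{2} + 3 d$)
$H{\left(-2,-9 \right)} + X{\left(9 \right)} 115 = \left(- \frac{13}{8} + \left(-2\right)^{2} + 3 \left(-2\right)\right) + \left(-4 + 9\right) 115 = \left(- \frac{13}{8} + 4 - 6\right) + 5 \cdot 115 = - \frac{29}{8} + 575 = \frac{4571}{8}$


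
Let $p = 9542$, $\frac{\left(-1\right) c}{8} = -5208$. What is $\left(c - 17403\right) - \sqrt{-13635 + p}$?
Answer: $24261 - i \sqrt{4093} \approx 24261.0 - 63.977 i$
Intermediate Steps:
$c = 41664$ ($c = \left(-8\right) \left(-5208\right) = 41664$)
$\left(c - 17403\right) - \sqrt{-13635 + p} = \left(41664 - 17403\right) - \sqrt{-13635 + 9542} = \left(41664 - 17403\right) - \sqrt{-4093} = 24261 - i \sqrt{4093}$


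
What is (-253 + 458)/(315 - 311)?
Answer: 205/4 ≈ 51.250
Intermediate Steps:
(-253 + 458)/(315 - 311) = 205/4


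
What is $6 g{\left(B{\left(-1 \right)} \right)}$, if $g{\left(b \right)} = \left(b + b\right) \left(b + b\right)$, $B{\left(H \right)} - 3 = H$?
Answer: $96$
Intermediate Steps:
$B{\left(H \right)} = 3 + H$
$g{\left(b \right)} = 4 b^{2}$ ($g{\left(b \right)} = 2 b 2 b = 4 b^{2}$)
$6 g{\left(B{\left(-1 \right)} \right)} = 6 \cdot 4 \left(3 - 1\right)^{2} = 6 \cdot 4 \cdot 2^{2} = 6 \cdot 4 \cdot 4 = 6 \cdot 16 = 96$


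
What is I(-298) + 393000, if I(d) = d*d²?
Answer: -26070592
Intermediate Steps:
I(d) = d³
I(-298) + 393000 = (-298)³ + 393000 = -26463592 + 393000 = -26070592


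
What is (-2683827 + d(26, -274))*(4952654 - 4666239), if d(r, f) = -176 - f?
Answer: -768660241535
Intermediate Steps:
(-2683827 + d(26, -274))*(4952654 - 4666239) = (-2683827 + (-176 - 1*(-274)))*(4952654 - 4666239) = (-2683827 + (-176 + 274))*286415 = (-2683827 + 98)*286415 = -2683729*286415 = -768660241535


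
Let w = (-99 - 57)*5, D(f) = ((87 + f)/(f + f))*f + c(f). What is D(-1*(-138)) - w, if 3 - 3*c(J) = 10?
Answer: 5341/6 ≈ 890.17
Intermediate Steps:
c(J) = -7/3 (c(J) = 1 - ⅓*10 = 1 - 10/3 = -7/3)
D(f) = 247/6 + f/2 (D(f) = ((87 + f)/(f + f))*f - 7/3 = ((87 + f)/((2*f)))*f - 7/3 = ((87 + f)*(1/(2*f)))*f - 7/3 = ((87 + f)/(2*f))*f - 7/3 = (87/2 + f/2) - 7/3 = 247/6 + f/2)
w = -780 (w = -156*5 = -780)
D(-1*(-138)) - w = (247/6 + (-1*(-138))/2) - 1*(-780) = (247/6 + (½)*138) + 780 = (247/6 + 69) + 780 = 661/6 + 780 = 5341/6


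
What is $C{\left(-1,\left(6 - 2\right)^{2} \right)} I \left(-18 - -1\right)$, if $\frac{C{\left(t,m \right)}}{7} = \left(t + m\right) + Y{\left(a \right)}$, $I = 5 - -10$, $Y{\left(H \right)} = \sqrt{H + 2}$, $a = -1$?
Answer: $-28560$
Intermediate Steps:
$Y{\left(H \right)} = \sqrt{2 + H}$
$I = 15$ ($I = 5 + 10 = 15$)
$C{\left(t,m \right)} = 7 + 7 m + 7 t$ ($C{\left(t,m \right)} = 7 \left(\left(t + m\right) + \sqrt{2 - 1}\right) = 7 \left(\left(m + t\right) + \sqrt{1}\right) = 7 \left(\left(m + t\right) + 1\right) = 7 \left(1 + m + t\right) = 7 + 7 m + 7 t$)
$C{\left(-1,\left(6 - 2\right)^{2} \right)} I \left(-18 - -1\right) = \left(7 + 7 \left(6 - 2\right)^{2} + 7 \left(-1\right)\right) 15 \left(-18 - -1\right) = \left(7 + 7 \cdot 4^{2} - 7\right) 15 \left(-18 + 1\right) = \left(7 + 7 \cdot 16 - 7\right) 15 \left(-17\right) = \left(7 + 112 - 7\right) 15 \left(-17\right) = 112 \cdot 15 \left(-17\right) = 1680 \left(-17\right) = -28560$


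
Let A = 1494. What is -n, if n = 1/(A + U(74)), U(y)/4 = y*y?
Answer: -1/23398 ≈ -4.2739e-5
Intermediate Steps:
U(y) = 4*y² (U(y) = 4*(y*y) = 4*y²)
n = 1/23398 (n = 1/(1494 + 4*74²) = 1/(1494 + 4*5476) = 1/(1494 + 21904) = 1/23398 ≈ 4.2739e-5)
-n = -1*1/23398 = -1/23398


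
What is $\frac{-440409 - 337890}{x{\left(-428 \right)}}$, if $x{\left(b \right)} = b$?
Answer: $\frac{778299}{428} \approx 1818.5$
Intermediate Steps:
$\frac{-440409 - 337890}{x{\left(-428 \right)}} = \frac{-440409 - 337890}{-428} = \left(-440409 - 337890\right) \left(- \frac{1}{428}\right) = \left(-778299\right) \left(- \frac{1}{428}\right) = \frac{778299}{428}$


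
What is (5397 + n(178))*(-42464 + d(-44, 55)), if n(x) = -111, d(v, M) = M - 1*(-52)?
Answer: -223899102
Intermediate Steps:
d(v, M) = 52 + M (d(v, M) = M + 52 = 52 + M)
(5397 + n(178))*(-42464 + d(-44, 55)) = (5397 - 111)*(-42464 + (52 + 55)) = 5286*(-42464 + 107) = 5286*(-42357) = -223899102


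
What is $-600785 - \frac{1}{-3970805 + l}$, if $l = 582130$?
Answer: $- \frac{2035865109874}{3388675} \approx -6.0079 \cdot 10^{5}$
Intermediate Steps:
$-600785 - \frac{1}{-3970805 + l} = -600785 - \frac{1}{-3970805 + 582130} = -600785 - \frac{1}{-3388675} = -600785 - - \frac{1}{3388675} = -600785 + \frac{1}{3388675} = - \frac{2035865109874}{3388675}$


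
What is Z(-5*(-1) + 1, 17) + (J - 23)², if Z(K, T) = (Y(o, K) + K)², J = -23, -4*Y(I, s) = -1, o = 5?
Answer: 34481/16 ≈ 2155.1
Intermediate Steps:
Y(I, s) = ¼ (Y(I, s) = -¼*(-1) = ¼)
Z(K, T) = (¼ + K)²
Z(-5*(-1) + 1, 17) + (J - 23)² = (1 + 4*(-5*(-1) + 1))²/16 + (-23 - 23)² = (1 + 4*(5 + 1))²/16 + (-46)² = (1 + 4*6)²/16 + 2116 = (1 + 24)²/16 + 2116 = (1/16)*25² + 2116 = (1/16)*625 + 2116 = 625/16 + 2116 = 34481/16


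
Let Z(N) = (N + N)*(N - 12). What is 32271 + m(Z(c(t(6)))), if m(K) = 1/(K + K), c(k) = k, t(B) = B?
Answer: 4647023/144 ≈ 32271.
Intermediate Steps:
Z(N) = 2*N*(-12 + N) (Z(N) = (2*N)*(-12 + N) = 2*N*(-12 + N))
m(K) = 1/(2*K)
32271 + m(Z(c(t(6)))) = 32271 + 1/(2*((2*6*(-12 + 6)))) = 32271 + 1/(2*((2*6*(-6)))) = 32271 + (½)/(-72) = 32271 + (½)*(-1/72) = 32271 - 1/144 = 4647023/144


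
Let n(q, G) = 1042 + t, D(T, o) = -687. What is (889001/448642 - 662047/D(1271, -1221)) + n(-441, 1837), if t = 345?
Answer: 725129887759/308217054 ≈ 2352.7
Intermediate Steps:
n(q, G) = 1387 (n(q, G) = 1042 + 345 = 1387)
(889001/448642 - 662047/D(1271, -1221)) + n(-441, 1837) = (889001/448642 - 662047/(-687)) + 1387 = (889001*(1/448642) - 662047*(-1/687)) + 1387 = (889001/448642 + 662047/687) + 1387 = 297632833861/308217054 + 1387 = 725129887759/308217054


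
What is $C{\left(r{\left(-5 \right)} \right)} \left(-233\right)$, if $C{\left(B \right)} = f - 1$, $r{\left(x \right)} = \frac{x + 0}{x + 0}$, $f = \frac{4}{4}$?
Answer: $0$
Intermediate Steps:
$f = 1$ ($f = 4 \cdot \frac{1}{4} = 1$)
$r{\left(x \right)} = 1$ ($r{\left(x \right)} = \frac{x}{x} = 1$)
$C{\left(B \right)} = 0$ ($C{\left(B \right)} = 1 - 1 = 0$)
$C{\left(r{\left(-5 \right)} \right)} \left(-233\right) = 0 \left(-233\right) = 0$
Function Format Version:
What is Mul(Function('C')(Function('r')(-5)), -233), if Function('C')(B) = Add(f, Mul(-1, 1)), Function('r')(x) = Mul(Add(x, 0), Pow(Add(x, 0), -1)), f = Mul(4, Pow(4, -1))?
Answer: 0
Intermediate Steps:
f = 1 (f = Mul(4, Rational(1, 4)) = 1)
Function('r')(x) = 1 (Function('r')(x) = Mul(x, Pow(x, -1)) = 1)
Function('C')(B) = 0 (Function('C')(B) = Add(1, Mul(-1, 1)) = Add(1, -1) = 0)
Mul(Function('C')(Function('r')(-5)), -233) = Mul(0, -233) = 0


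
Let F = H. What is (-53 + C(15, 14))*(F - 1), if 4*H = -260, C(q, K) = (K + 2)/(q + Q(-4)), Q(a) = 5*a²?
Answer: 331254/95 ≈ 3486.9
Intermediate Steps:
C(q, K) = (2 + K)/(80 + q) (C(q, K) = (K + 2)/(q + 5*(-4)²) = (2 + K)/(q + 5*16) = (2 + K)/(q + 80) = (2 + K)/(80 + q))
H = -65 (H = (¼)*(-260) = -65)
F = -65
(-53 + C(15, 14))*(F - 1) = (-53 + (2 + 14)/(80 + 15))*(-65 - 1) = (-53 + 16/95)*(-66) = -5019/95*(-66) = 331254/95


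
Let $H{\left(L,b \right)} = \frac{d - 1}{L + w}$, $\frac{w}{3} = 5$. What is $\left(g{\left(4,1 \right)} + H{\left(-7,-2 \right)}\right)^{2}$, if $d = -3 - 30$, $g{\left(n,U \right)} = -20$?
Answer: $\frac{9409}{16} \approx 588.06$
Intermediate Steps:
$w = 15$ ($w = 3 \cdot 5 = 15$)
$d = -33$ ($d = -3 - 30 = -33$)
$H{\left(L,b \right)} = - \frac{34}{15 + L}$ ($H{\left(L,b \right)} = \frac{-33 - 1}{L + 15} = - \frac{34}{15 + L}$)
$\left(g{\left(4,1 \right)} + H{\left(-7,-2 \right)}\right)^{2} = \left(-20 - \frac{34}{15 - 7}\right)^{2} = \left(-20 - \frac{34}{8}\right)^{2} = \left(-20 - \frac{17}{4}\right)^{2} = \left(- \frac{97}{4}\right)^{2} = \frac{9409}{16}$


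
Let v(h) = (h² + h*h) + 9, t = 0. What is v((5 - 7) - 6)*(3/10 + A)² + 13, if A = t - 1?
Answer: 8013/100 ≈ 80.130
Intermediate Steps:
A = -1 (A = 0 - 1 = -1)
v(h) = 9 + 2*h² (v(h) = (h² + h²) + 9 = 2*h² + 9 = 9 + 2*h²)
v((5 - 7) - 6)*(3/10 + A)² + 13 = (9 + 2*((5 - 7) - 6)²)*(3/10 - 1)² + 13 = (9 + 2*(-2 - 6)²)*(3*(⅒) - 1)² + 13 = (9 + 2*(-8)²)*(3/10 - 1)² + 13 = (9 + 2*64)*(-7/10)² + 13 = (9 + 128)*(49/100) + 13 = 137*(49/100) + 13 = 6713/100 + 13 = 8013/100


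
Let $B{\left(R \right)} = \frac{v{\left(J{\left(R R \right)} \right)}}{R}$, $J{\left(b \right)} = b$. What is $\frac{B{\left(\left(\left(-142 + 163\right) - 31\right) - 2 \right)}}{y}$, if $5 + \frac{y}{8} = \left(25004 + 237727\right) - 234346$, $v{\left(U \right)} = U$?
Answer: $- \frac{1}{18920} \approx -5.2854 \cdot 10^{-5}$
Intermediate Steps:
$y = 227040$ ($y = -40 + 8 \left(\left(25004 + 237727\right) - 234346\right) = -40 + 8 \left(262731 - 234346\right) = -40 + 8 \cdot 28385 = -40 + 227080 = 227040$)
$B{\left(R \right)} = R$ ($B{\left(R \right)} = \frac{R R}{R} = \frac{R^{2}}{R} = R$)
$\frac{B{\left(\left(\left(-142 + 163\right) - 31\right) - 2 \right)}}{y} = \frac{\left(\left(-142 + 163\right) - 31\right) - 2}{227040} = \left(\left(21 - 31\right) - 2\right) \frac{1}{227040} = \left(-10 - 2\right) \frac{1}{227040} = \left(-12\right) \frac{1}{227040} = - \frac{1}{18920}$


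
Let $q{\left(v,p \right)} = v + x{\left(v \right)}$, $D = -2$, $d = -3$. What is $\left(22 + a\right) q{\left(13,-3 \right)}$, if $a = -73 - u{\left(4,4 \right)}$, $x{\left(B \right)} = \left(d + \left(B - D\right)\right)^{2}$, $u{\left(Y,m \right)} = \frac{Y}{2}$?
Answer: $-8321$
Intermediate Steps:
$u{\left(Y,m \right)} = \frac{Y}{2}$ ($u{\left(Y,m \right)} = Y \frac{1}{2} = \frac{Y}{2}$)
$x{\left(B \right)} = \left(-1 + B\right)^{2}$ ($x{\left(B \right)} = \left(-3 + \left(B - -2\right)\right)^{2} = \left(-3 + \left(B + 2\right)\right)^{2} = \left(-3 + \left(2 + B\right)\right)^{2} = \left(-1 + B\right)^{2}$)
$q{\left(v,p \right)} = v + \left(-1 + v\right)^{2}$
$a = -75$ ($a = -73 - \frac{1}{2} \cdot 4 = -73 - 2 = -75$)
$\left(22 + a\right) q{\left(13,-3 \right)} = \left(22 - 75\right) \left(13 + \left(-1 + 13\right)^{2}\right) = - 53 \left(13 + 12^{2}\right) = - 53 \left(13 + 144\right) = \left(-53\right) 157 = -8321$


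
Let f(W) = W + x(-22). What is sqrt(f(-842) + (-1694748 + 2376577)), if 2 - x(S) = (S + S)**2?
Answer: sqrt(679053) ≈ 824.05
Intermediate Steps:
x(S) = 2 - 4*S**2 (x(S) = 2 - (S + S)**2 = 2 - (2*S)**2 = 2 - 4*S**2)
f(W) = -1934 + W (f(W) = W + (2 - 4*(-22)**2) = W + (2 - 4*484) = W + (2 - 1936) = W - 1934 = -1934 + W)
sqrt(f(-842) + (-1694748 + 2376577)) = sqrt((-1934 - 842) + (-1694748 + 2376577)) = sqrt(-2776 + 681829) = sqrt(679053)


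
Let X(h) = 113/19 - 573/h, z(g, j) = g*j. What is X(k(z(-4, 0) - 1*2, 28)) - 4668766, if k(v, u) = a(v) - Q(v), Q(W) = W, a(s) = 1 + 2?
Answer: -443543092/95 ≈ -4.6689e+6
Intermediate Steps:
a(s) = 3
k(v, u) = 3 - v
X(h) = 113/19 - 573/h (X(h) = 113*(1/19) - 573/h = 113/19 - 573/h)
X(k(z(-4, 0) - 1*2, 28)) - 4668766 = (113/19 - 573/(3 - (-4*0 - 1*2))) - 4668766 = (113/19 - 573/(3 - (0 - 2))) - 4668766 = (113/19 - 573/(3 - 1*(-2))) - 4668766 = (113/19 - 573/(3 + 2)) - 4668766 = (113/19 - 573/5) - 4668766 = -10322/95 - 4668766 = -443543092/95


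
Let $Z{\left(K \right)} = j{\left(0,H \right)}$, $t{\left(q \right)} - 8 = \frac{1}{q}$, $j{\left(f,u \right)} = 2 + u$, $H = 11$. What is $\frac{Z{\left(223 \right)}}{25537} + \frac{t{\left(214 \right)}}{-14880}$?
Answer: $- \frac{782907}{27105993280} \approx -2.8883 \cdot 10^{-5}$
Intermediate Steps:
$t{\left(q \right)} = 8 + \frac{1}{q}$
$Z{\left(K \right)} = 13$ ($Z{\left(K \right)} = 2 + 11 = 13$)
$\frac{Z{\left(223 \right)}}{25537} + \frac{t{\left(214 \right)}}{-14880} = \frac{13}{25537} + \frac{8 + \frac{1}{214}}{-14880} = 13 \cdot \frac{1}{25537} + \left(8 + \frac{1}{214}\right) \left(- \frac{1}{14880}\right) = \frac{13}{25537} + \frac{1713}{214} \left(- \frac{1}{14880}\right) = \frac{13}{25537} - \frac{571}{1061440} = - \frac{782907}{27105993280}$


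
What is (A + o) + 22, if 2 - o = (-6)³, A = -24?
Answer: 216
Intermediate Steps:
o = 218 (o = 2 - 1*(-6)³ = 2 - 1*(-216) = 2 + 216 = 218)
(A + o) + 22 = (-24 + 218) + 22 = 194 + 22 = 216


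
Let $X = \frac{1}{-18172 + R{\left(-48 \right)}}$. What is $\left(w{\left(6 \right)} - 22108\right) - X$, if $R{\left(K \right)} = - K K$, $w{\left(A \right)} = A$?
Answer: $- \frac{452560551}{20476} \approx -22102.0$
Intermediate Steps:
$R{\left(K \right)} = - K^{2}$
$X = - \frac{1}{20476}$ ($X = \frac{1}{-18172 - \left(-48\right)^{2}} = \frac{1}{-18172 - 2304} = \frac{1}{-20476} = - \frac{1}{20476} \approx -4.8838 \cdot 10^{-5}$)
$\left(w{\left(6 \right)} - 22108\right) - X = \left(6 - 22108\right) - - \frac{1}{20476} = \left(6 - 22108\right) + \frac{1}{20476} = -22102 + \frac{1}{20476} = - \frac{452560551}{20476}$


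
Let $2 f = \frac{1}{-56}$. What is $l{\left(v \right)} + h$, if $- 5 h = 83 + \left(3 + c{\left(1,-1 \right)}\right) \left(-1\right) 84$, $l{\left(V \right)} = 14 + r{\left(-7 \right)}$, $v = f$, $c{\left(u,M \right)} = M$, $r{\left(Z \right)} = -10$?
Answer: $21$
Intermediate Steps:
$f = - \frac{1}{112}$ ($f = \frac{1}{2 \left(-56\right)} = \frac{1}{2} \left(- \frac{1}{56}\right) = - \frac{1}{112} \approx -0.0089286$)
$v = - \frac{1}{112} \approx -0.0089286$
$l{\left(V \right)} = 4$ ($l{\left(V \right)} = 14 - 10 = 4$)
$h = 17$ ($h = - \frac{83 + \left(3 - 1\right) \left(-1\right) 84}{5} = - \frac{83 + 2 \left(-1\right) 84}{5} = - \frac{83 - 168}{5} = \left(- \frac{1}{5}\right) \left(-85\right) = 17$)
$l{\left(v \right)} + h = 4 + 17 = 21$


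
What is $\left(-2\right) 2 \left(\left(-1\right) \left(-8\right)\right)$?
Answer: $-32$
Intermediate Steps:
$\left(-2\right) 2 \left(\left(-1\right) \left(-8\right)\right) = \left(-4\right) 8 = -32$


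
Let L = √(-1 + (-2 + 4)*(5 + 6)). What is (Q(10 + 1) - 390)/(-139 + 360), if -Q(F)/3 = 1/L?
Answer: -30/17 - √21/1547 ≈ -1.7677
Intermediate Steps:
L = √21 (L = √(-1 + 2*11) = √(-1 + 22) = √21 ≈ 4.5826)
Q(F) = -√21/7 (Q(F) = -3*√21/21 = -√21/7)
(Q(10 + 1) - 390)/(-139 + 360) = (-√21/7 - 390)/(-139 + 360) = (-390 - √21/7)/221 = (-390 - √21/7)*(1/221) = -30/17 - √21/1547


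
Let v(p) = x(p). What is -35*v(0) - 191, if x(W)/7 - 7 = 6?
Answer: -3376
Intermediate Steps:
x(W) = 91 (x(W) = 49 + 7*6 = 49 + 42 = 91)
v(p) = 91
-35*v(0) - 191 = -35*91 - 191 = -3185 - 191 = -3376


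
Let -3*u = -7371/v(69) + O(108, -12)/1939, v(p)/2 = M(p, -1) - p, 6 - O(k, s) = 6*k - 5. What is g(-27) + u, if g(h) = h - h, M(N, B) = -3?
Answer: -225407/13296 ≈ -16.953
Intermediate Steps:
O(k, s) = 11 - 6*k (O(k, s) = 6 - (6*k - 5) = 6 - (-5 + 6*k) = 6 + (5 - 6*k) = 11 - 6*k)
v(p) = -6 - 2*p (v(p) = 2*(-3 - p) = -6 - 2*p)
g(h) = 0
u = -225407/13296 (u = -(-7371/(-6 - 2*69) + (11 - 6*108)/1939)/3 = -(-7371/(-6 - 138) + (11 - 648)*(1/1939))/3 = -(-7371/(-144) - 637*1/1939)/3 = -(-7371*(-1/144) - 91/277)/3 = -(819/16 - 91/277)/3 = -⅓*225407/4432 = -225407/13296 ≈ -16.953)
g(-27) + u = 0 - 225407/13296 = -225407/13296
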